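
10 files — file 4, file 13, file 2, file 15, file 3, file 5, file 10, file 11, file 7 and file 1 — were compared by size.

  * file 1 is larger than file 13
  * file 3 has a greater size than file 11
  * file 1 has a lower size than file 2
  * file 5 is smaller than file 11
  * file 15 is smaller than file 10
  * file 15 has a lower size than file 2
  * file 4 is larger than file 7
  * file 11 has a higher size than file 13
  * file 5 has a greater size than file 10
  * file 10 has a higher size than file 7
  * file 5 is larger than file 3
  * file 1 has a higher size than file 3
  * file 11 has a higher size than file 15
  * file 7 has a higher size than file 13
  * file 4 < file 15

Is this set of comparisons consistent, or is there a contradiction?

We have file 3 < file 5 stated directly, yet also file 5 < file 11 < file 3 by chaining the others — so file 5 < file 3. Contradiction.

inconsistent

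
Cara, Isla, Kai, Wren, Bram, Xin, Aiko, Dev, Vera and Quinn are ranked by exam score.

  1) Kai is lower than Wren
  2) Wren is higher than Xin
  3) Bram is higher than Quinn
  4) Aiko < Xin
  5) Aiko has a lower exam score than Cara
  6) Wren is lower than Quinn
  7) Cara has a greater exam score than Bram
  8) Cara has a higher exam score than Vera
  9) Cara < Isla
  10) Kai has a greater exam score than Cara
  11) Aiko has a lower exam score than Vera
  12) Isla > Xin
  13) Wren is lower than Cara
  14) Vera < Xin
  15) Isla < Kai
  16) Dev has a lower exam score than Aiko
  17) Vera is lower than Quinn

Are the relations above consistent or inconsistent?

Chaining the given relations yields Wren < Quinn < Bram < Cara < Isla < Kai, so Wren < Kai. But one relation states Kai < Wren. These cannot both hold.

inconsistent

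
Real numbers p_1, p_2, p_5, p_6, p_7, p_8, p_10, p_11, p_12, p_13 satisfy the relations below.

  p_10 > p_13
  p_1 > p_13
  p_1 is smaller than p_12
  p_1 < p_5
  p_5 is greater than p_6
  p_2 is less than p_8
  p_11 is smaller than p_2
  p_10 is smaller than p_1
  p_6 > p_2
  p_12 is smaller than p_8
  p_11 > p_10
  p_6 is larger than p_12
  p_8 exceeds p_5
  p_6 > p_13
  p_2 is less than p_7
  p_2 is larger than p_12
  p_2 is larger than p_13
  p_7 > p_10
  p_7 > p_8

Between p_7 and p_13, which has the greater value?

p_13 < p_10 < p_1 < p_12 < p_2 < p_6 < p_5 < p_8 < p_7, by transitivity through p_10, p_1, p_12, p_2, p_6, p_5, p_8.
So p_13 < p_7; p_7 is the larger of the two.

p_7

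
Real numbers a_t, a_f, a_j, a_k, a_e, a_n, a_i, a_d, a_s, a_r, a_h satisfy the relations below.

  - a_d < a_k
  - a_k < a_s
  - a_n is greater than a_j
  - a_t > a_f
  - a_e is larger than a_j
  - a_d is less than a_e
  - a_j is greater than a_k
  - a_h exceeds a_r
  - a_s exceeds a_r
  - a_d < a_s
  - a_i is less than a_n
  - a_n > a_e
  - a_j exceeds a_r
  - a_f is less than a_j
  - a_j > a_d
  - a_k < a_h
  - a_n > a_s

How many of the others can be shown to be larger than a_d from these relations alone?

6

From a_d the given relations immediately reach a_k, a_j, a_e, a_s.
From those, a_h, a_n — 6 in total.
Nothing else is reachable above a_d; 6 in all.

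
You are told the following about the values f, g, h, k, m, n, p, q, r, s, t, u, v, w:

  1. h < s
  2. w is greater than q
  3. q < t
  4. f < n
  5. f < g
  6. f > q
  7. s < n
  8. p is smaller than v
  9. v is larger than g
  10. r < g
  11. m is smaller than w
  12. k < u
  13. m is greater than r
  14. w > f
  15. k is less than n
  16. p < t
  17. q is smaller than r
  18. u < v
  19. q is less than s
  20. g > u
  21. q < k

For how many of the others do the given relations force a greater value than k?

From k the given relations immediately reach u, n.
From those, g, v — 4 in total.
Nothing else is reachable above k; 4 in all.

4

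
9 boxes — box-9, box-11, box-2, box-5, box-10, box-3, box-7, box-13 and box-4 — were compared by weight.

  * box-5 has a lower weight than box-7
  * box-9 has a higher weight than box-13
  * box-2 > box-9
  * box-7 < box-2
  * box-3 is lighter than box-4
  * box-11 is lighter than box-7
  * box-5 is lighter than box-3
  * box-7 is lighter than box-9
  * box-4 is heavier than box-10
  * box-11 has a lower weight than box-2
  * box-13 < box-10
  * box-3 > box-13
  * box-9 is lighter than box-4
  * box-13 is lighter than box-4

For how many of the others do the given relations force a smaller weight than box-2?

5

From box-2 the given relations immediately reach box-11, box-7, box-9.
From those, box-5, box-13 — 5 in total.
Nothing else is reachable below box-2; 5 in all.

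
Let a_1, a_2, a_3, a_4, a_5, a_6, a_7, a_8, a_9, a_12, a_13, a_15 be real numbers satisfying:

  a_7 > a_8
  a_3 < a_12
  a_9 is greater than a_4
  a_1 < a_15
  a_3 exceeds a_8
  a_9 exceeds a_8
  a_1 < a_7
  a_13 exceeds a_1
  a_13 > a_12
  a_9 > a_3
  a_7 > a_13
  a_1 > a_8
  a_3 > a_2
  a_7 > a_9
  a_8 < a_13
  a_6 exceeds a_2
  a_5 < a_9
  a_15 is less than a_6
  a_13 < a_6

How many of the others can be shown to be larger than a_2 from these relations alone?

6

Directly above a_2: a_3, a_6.
One step further: a_9, a_12 (4 so far).
One step further: a_13, a_7 (6 so far).
No other element is forced above a_2 by the given relations, so the count is 6.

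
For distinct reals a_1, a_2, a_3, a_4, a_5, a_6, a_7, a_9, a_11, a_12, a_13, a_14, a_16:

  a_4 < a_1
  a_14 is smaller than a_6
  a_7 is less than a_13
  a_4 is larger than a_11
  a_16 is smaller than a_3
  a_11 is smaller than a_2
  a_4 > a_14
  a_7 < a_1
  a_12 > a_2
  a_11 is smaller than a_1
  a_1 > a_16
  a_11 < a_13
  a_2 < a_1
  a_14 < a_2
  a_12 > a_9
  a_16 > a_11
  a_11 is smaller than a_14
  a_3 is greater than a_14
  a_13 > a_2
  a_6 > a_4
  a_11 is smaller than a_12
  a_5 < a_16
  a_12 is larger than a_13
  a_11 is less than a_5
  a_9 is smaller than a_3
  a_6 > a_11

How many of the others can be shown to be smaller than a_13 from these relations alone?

From a_13 the given relations immediately reach a_11, a_2, a_7.
From those, a_14 — 4 in total.
No other element is forced below a_13 by the given relations, so the count is 4.

4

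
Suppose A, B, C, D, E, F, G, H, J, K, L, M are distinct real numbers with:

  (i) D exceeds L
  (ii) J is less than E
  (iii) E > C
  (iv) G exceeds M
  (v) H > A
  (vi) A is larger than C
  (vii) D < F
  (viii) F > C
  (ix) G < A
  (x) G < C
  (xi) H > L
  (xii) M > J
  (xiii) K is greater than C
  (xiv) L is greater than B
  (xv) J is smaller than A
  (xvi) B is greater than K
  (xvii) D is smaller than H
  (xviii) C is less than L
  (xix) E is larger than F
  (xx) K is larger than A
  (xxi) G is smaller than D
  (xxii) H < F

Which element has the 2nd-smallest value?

M

Piecing the relations together gives one ordering: J < M < G < C < A < K < B < L < D < H < F < E.
The 2nd smallest is M.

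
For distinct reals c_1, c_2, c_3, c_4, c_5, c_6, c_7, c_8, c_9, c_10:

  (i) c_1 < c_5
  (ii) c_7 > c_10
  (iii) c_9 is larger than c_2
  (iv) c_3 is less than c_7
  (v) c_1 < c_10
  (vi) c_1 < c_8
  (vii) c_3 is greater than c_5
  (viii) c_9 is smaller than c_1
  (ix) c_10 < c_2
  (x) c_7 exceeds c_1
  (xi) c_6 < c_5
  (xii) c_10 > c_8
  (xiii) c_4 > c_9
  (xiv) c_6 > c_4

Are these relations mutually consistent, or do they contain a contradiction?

inconsistent

We have c_9 < c_1 stated directly, yet also c_1 < c_8 < c_10 < c_2 < c_9 by chaining the others — so c_1 < c_9. Contradiction.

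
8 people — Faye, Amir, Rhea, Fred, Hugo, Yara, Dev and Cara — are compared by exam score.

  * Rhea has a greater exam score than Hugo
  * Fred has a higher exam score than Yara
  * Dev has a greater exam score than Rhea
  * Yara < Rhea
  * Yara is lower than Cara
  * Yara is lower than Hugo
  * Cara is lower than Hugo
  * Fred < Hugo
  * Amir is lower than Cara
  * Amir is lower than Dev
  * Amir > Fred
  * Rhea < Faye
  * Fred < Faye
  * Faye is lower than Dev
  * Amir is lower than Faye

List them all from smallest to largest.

Yara < Fred < Amir < Cara < Hugo < Rhea < Faye < Dev

The consecutive links are each given: Yara < Fred; Fred < Amir; Amir < Cara; Cara < Hugo; Hugo < Rhea; Rhea < Faye; Faye < Dev.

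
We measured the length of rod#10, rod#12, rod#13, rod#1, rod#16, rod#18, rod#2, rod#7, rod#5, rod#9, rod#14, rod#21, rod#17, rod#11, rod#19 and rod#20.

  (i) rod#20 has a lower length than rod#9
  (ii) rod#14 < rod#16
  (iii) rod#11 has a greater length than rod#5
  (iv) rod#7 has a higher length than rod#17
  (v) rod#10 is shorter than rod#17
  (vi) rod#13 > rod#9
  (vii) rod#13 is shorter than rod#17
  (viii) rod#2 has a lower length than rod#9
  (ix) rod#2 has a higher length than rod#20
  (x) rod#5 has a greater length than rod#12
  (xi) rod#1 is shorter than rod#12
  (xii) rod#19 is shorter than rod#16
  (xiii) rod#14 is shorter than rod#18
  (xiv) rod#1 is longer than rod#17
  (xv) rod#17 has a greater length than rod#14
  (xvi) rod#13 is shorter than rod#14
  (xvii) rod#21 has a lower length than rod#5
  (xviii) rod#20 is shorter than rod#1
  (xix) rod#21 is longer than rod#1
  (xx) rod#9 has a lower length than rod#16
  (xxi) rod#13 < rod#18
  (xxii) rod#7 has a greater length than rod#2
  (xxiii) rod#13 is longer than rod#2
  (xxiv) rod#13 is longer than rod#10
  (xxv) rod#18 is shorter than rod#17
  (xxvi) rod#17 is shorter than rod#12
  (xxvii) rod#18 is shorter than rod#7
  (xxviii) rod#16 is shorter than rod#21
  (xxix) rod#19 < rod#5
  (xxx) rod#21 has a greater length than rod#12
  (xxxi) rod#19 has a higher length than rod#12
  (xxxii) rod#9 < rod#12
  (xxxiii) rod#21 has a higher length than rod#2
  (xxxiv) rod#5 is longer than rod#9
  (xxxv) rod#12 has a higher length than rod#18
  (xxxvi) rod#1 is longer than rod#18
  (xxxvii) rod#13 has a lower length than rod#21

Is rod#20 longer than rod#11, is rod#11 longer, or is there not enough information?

Chaining the given relations: rod#20 < rod#2 < rod#9 < rod#13 < rod#14 < rod#18 < rod#17 < rod#1 < rod#12 < rod#19 < rod#16 < rod#21 < rod#5 < rod#11.
So rod#11 is longer.

rod#11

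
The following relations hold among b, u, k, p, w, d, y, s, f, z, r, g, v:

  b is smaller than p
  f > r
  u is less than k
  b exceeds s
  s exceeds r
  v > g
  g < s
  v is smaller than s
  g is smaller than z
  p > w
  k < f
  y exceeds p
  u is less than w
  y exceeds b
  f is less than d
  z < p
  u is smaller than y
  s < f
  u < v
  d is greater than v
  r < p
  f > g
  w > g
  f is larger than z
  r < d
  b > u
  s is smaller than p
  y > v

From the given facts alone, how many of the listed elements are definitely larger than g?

From g the given relations immediately reach z, w, v, s, f.
From those, b, d, p, y — 9 in total.
No other element is forced above g by the given relations, so the count is 9.

9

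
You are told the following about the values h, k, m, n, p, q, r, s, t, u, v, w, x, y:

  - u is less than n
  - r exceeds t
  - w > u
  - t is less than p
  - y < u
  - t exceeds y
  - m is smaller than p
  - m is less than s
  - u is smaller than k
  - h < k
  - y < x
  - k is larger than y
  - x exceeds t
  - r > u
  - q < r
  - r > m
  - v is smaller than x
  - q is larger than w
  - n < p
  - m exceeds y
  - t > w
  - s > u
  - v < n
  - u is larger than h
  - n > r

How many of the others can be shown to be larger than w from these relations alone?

Directly above w: q, t.
One step further: r, p, x (5 so far).
One step further: n (6 so far).
No other element is forced above w by the given relations, so the count is 6.

6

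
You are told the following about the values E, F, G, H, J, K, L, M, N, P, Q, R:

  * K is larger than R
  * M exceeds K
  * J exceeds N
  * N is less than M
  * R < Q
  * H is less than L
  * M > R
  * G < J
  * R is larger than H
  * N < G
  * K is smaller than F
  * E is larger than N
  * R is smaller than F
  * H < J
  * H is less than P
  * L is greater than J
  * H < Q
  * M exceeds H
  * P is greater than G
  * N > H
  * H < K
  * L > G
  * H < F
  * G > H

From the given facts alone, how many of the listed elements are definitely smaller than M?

4

From M the given relations immediately reach H, R, N, K.
No other element is forced below M by the given relations, so the count is 4.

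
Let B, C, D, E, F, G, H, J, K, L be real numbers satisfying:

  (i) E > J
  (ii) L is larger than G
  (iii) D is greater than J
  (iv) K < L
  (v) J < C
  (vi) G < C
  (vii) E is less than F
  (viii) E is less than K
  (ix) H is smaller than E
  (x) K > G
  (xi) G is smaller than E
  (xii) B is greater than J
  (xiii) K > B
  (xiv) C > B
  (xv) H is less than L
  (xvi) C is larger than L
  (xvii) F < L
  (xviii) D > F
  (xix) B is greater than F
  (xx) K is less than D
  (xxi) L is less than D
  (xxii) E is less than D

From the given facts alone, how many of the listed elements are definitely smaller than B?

The elements the relations force below B are G, J, H, E, F — no chain reaches any other.
That is 5.

5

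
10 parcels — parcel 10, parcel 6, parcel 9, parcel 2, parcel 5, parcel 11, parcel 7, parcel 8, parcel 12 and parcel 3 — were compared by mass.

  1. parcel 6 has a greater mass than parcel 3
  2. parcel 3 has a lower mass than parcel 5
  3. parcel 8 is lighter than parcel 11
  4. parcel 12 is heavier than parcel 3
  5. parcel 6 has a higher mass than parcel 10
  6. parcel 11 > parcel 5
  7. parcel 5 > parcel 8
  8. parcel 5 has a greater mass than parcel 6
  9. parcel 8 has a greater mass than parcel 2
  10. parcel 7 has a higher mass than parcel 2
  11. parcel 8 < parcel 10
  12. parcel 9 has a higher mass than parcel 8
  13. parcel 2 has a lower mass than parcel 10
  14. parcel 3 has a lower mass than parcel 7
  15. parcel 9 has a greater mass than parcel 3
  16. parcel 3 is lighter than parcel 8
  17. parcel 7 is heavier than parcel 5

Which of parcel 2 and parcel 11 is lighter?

parcel 2

parcel 2 < parcel 8 < parcel 10 < parcel 6 < parcel 5 < parcel 11, by transitivity through parcel 8, parcel 10, parcel 6, parcel 5.
So parcel 2 < parcel 11; parcel 2 is the lighter of the two.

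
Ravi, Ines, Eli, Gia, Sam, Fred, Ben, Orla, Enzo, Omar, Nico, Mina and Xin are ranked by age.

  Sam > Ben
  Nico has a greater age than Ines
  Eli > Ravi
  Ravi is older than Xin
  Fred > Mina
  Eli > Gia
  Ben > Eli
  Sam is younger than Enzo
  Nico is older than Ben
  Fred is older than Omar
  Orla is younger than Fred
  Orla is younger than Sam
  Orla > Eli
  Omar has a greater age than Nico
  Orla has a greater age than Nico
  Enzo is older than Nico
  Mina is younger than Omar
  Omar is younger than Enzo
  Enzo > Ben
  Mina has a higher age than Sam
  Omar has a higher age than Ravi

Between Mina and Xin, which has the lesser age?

Xin

The relevant relations are Xin < Ravi; Ravi < Eli; Eli < Ben; Ben < Nico; Nico < Orla; Orla < Sam; Sam < Mina.
Together: Xin < Ravi < Eli < Ben < Nico < Orla < Sam < Mina.
So Xin < Mina; Xin is the younger of the two.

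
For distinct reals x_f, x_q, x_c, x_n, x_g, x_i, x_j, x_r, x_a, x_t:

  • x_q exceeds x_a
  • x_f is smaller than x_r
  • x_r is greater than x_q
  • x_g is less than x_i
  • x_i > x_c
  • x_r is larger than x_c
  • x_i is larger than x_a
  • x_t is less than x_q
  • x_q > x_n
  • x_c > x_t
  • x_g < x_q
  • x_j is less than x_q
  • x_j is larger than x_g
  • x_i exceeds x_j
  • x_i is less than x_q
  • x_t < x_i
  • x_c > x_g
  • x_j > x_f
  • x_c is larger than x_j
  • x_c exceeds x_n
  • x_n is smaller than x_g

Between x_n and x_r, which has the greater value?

The relevant relations are x_n < x_g; x_g < x_j; x_j < x_c; x_c < x_i; x_i < x_q; x_q < x_r.
Together: x_n < x_g < x_j < x_c < x_i < x_q < x_r.
So x_n < x_r; x_r is the larger of the two.

x_r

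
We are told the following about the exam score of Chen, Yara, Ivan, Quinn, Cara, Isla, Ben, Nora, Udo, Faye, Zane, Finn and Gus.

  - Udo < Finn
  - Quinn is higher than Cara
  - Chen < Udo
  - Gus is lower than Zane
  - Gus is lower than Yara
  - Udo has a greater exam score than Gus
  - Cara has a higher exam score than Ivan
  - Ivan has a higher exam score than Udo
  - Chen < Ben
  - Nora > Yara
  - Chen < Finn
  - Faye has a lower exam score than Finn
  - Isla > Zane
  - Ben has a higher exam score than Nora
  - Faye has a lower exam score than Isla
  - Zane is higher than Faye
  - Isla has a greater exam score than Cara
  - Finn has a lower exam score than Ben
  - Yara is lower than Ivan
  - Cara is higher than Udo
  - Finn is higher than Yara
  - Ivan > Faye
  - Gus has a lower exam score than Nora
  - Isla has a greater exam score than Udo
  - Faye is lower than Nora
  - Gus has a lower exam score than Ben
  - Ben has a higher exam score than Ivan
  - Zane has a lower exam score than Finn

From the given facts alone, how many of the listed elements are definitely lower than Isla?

The elements the relations force below Isla are Gus, Faye, Zane, Chen, Udo, Yara, Ivan, Cara — no chain reaches any other.
That is 8.

8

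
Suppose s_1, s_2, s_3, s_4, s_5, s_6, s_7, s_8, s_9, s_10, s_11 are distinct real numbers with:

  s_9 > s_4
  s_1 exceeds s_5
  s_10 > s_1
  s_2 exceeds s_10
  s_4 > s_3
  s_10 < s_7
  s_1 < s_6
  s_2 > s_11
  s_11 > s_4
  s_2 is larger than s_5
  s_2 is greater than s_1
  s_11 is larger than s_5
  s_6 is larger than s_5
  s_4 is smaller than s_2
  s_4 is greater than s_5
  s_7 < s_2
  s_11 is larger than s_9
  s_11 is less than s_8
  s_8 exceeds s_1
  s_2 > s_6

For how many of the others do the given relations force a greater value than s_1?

5

From s_1 the given relations immediately reach s_6, s_10, s_8, s_2.
From those, s_7 — 5 in total.
Nothing else is reachable above s_1; 5 in all.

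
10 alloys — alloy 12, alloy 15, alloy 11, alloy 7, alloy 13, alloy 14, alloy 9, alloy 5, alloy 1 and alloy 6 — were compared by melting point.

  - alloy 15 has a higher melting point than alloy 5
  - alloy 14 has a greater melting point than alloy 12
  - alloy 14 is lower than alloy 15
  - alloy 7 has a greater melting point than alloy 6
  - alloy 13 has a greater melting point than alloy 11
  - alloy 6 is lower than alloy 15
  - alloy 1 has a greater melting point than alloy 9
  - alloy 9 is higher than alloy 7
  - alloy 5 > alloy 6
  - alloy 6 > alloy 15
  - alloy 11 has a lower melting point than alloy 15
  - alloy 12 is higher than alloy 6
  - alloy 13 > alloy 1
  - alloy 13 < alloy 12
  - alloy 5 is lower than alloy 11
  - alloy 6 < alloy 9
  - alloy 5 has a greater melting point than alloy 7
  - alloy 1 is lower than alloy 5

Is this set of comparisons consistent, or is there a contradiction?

We have alloy 15 < alloy 6 stated directly, yet also alloy 6 < alloy 7 < alloy 9 < alloy 1 < alloy 5 < alloy 11 < alloy 13 < alloy 12 < alloy 14 < alloy 15 by chaining the others — so alloy 6 < alloy 15. Contradiction.

inconsistent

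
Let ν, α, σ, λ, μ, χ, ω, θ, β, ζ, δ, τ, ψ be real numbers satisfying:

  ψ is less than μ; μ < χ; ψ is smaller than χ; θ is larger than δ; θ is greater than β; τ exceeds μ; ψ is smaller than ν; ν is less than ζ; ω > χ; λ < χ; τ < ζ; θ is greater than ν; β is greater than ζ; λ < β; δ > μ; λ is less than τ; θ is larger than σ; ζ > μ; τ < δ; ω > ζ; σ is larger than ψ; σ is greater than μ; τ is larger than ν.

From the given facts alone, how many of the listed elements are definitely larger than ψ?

The elements the relations force above ψ are μ, χ, ν, τ, ζ, ω, δ, β, σ, θ — no chain reaches any other.
That is 10.

10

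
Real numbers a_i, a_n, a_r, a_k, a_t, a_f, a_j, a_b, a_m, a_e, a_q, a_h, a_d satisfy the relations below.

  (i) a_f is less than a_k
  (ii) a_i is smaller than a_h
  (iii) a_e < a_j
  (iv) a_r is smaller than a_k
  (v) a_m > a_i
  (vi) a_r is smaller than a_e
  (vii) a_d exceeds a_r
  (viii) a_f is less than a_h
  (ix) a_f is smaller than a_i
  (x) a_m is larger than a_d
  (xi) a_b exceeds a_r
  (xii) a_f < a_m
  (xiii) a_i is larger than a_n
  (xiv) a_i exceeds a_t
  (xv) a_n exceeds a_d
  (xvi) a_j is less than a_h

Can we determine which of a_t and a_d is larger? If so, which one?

Following every chain through a_d: above a_d we get a_n, a_i, a_h, a_m; below a_d we get a_r.
a_t is not reached, and no chain runs the other way from a_t to a_d.
So the given relations leave the order of a_d and a_t undetermined.

undetermined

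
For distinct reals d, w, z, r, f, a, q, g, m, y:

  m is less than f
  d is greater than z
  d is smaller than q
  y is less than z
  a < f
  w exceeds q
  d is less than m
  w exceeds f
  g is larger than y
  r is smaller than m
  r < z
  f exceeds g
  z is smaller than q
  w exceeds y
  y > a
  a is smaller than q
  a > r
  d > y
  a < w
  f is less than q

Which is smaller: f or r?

r < a and a < y give r < y.
Then y < z extends the chain to z.
With z < d: r < a < y < z < d.
Then d < m extends the chain to m.
With m < f: r < a < y < z < d < m < f.
So r < f; r is the smaller of the two.

r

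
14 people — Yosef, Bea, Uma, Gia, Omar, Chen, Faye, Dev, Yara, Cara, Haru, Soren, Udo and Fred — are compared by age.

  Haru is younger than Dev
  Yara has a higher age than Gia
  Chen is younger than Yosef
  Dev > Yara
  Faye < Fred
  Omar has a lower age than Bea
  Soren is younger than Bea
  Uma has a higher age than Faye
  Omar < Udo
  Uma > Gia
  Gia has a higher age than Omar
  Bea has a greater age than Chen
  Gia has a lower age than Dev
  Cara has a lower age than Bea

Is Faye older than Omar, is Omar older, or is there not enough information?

undetermined

Following every chain through Omar: above Omar we get Udo, Gia, Yara, Uma, Dev, Bea.
Faye is not reached, and no chain runs the other way from Faye to Omar.
So the given relations leave the order of Omar and Faye undetermined.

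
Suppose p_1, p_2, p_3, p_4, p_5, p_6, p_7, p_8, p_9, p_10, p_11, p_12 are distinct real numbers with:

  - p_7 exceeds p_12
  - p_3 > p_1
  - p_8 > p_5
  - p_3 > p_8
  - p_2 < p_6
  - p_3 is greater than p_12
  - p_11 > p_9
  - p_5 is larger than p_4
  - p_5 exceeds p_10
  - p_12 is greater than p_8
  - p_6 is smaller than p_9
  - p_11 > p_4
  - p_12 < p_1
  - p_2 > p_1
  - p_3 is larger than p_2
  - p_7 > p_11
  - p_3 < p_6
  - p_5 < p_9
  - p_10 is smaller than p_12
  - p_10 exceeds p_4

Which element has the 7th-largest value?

p_1

Chaining the given pairs: p_4 < p_10 < p_5 < p_8 < p_12 < p_1 < p_2 < p_3 < p_6 < p_9 < p_11 < p_7.
Counting 7 from the largest end gives p_1.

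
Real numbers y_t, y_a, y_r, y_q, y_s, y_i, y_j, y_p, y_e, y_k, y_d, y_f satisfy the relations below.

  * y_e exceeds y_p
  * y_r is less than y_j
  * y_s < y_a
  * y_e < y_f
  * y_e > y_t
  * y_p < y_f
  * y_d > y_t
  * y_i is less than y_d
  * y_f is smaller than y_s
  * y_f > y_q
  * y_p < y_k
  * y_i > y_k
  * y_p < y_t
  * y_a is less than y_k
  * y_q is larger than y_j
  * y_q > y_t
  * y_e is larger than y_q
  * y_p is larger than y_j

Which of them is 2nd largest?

y_i

The consecutive relations fix a unique order: y_r < y_j < y_p < y_t < y_q < y_e < y_f < y_s < y_a < y_k < y_i < y_d.
Counting 2 from the largest end gives y_i.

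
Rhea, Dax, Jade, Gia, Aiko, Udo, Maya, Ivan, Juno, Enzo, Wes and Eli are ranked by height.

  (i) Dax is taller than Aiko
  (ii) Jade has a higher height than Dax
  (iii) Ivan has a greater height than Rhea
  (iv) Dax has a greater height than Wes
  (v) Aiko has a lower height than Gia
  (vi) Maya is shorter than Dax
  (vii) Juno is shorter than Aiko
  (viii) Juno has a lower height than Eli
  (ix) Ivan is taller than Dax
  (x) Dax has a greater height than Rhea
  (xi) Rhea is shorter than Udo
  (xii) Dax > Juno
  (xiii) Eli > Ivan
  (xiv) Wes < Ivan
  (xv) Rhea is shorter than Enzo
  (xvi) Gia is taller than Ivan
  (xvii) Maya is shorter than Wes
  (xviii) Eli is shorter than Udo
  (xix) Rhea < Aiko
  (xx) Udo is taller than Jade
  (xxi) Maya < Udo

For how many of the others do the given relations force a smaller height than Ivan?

6

Directly below Ivan: Rhea, Wes, Dax.
One step further: Maya, Juno, Aiko (6 so far).
Nothing else is reachable below Ivan; 6 in all.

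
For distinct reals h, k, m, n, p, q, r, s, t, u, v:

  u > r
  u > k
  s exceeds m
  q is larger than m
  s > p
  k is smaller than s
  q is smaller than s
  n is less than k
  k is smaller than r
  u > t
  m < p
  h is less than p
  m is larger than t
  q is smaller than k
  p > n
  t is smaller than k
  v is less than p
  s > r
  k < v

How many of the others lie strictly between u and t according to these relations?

4

Chaining upward from t reaches: m, q, k, v, p, r, s.
Chaining downward from u reaches: n, m, q, k, r.
Strictly between t and u are those in both lists: m, q, k, r — 4 elements.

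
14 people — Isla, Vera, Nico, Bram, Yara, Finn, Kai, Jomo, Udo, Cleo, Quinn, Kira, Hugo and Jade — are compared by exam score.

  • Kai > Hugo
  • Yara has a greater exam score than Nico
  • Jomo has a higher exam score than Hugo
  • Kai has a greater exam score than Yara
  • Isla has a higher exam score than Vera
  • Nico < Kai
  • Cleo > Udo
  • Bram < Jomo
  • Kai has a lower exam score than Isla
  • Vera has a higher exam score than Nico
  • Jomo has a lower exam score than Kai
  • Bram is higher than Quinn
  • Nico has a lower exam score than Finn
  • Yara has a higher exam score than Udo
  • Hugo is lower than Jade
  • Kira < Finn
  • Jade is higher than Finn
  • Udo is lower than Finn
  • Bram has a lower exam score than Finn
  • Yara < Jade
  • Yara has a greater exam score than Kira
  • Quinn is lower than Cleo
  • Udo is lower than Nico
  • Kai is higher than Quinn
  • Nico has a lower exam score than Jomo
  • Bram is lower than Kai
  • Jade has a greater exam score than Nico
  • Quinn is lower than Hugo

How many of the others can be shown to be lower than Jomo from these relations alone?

From Jomo the given relations immediately reach Nico, Bram, Hugo.
From those, Quinn, Udo — 5 in total.
No other element is forced below Jomo by the given relations, so the count is 5.

5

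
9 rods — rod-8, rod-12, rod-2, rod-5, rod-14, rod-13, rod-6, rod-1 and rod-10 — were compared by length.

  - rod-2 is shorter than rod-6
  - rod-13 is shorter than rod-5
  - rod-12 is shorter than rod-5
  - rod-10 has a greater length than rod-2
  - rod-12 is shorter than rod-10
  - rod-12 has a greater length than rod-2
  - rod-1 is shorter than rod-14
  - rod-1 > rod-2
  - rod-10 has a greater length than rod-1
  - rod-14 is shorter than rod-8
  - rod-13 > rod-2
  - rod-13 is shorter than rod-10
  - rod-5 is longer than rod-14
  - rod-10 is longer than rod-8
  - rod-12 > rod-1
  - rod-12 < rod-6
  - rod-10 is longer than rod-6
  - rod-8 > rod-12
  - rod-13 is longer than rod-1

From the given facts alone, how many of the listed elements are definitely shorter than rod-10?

7

From rod-10 the given relations immediately reach rod-2, rod-1, rod-13, rod-12, rod-6, rod-8.
From those, rod-14 — 7 in total.
No other element is forced below rod-10 by the given relations, so the count is 7.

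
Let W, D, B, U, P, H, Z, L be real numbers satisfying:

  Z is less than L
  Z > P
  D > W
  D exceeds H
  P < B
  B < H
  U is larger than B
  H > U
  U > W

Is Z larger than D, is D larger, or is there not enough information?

undetermined

Following every chain through Z: above Z we get L; below Z we get P.
D is not reached, and no chain runs the other way from D to Z.
So the given relations leave the order of Z and D undetermined.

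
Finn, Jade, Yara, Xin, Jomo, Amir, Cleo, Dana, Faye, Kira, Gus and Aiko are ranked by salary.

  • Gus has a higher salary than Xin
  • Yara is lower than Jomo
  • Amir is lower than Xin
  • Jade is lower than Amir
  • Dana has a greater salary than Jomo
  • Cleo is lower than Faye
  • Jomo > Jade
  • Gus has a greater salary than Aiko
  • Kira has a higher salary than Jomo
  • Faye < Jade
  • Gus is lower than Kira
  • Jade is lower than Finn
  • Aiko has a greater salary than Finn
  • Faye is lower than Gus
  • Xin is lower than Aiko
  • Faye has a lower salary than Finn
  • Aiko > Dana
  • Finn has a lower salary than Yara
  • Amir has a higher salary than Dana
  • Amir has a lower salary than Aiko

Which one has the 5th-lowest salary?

Chaining the given pairs: Cleo < Faye < Jade < Finn < Yara < Jomo < Dana < Amir < Xin < Aiko < Gus < Kira.
Counting 5 from the smallest end gives Yara.

Yara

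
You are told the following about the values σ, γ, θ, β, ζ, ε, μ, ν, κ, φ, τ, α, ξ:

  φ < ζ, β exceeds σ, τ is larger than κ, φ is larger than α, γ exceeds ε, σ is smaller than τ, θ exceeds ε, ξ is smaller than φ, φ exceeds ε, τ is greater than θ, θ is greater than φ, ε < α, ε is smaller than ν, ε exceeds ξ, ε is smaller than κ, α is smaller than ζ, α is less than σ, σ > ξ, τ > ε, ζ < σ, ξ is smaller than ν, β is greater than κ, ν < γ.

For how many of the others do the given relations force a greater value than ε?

10

The elements the relations force above ε are ν, γ, α, κ, φ, θ, ζ, σ, β, τ — no chain reaches any other.
That is 10.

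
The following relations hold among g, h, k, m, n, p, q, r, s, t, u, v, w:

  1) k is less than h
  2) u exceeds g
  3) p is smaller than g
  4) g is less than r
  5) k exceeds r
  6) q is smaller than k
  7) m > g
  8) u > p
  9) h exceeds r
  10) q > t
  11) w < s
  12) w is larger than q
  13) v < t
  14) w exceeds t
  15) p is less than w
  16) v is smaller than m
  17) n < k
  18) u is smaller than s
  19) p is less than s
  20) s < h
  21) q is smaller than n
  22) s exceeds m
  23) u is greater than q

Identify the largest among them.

h

v is not greatest since v < m; p is not greatest since p < u; g is not greatest since g < m; t is not greatest since t < q; q is not greatest since q < u; n is not greatest since n < k; r is not greatest since r < h; m is not greatest since m < s; k is not greatest since k < h; u is not greatest since u < s; w is not greatest since w < s; s is not greatest since s < h.
Only h has nothing above it, so h is the largest.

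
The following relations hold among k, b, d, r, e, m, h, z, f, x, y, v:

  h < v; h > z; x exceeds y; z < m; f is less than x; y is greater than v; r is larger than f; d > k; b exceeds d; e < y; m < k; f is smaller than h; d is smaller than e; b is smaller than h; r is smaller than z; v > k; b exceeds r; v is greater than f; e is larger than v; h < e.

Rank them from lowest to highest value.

f < r < z < m < k < d < b < h < v < e < y < x

Each adjacent pair is fixed by a given relation: f < r; r < z; z < m; m < k; k < d; d < b; b < h; h < v; v < e; e < y; y < x. Chaining them end to end gives the full order.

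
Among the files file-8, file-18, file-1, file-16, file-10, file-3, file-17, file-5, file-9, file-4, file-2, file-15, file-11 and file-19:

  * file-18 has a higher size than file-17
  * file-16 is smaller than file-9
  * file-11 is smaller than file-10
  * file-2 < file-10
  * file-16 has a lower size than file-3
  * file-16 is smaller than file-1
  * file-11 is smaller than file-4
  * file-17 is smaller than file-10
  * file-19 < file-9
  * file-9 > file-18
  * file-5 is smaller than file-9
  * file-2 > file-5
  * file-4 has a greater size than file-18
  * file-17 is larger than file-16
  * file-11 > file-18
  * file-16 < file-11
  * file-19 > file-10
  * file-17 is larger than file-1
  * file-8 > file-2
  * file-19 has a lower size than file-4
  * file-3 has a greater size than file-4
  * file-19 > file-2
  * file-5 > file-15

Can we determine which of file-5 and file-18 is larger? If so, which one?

Following every chain through file-5: above file-5 we get file-2, file-10, file-19, file-8, file-4, file-3, file-9; below file-5 we get file-15.
file-18 is not reached, and no chain runs the other way from file-18 to file-5.
So the given relations leave the order of file-5 and file-18 undetermined.

undetermined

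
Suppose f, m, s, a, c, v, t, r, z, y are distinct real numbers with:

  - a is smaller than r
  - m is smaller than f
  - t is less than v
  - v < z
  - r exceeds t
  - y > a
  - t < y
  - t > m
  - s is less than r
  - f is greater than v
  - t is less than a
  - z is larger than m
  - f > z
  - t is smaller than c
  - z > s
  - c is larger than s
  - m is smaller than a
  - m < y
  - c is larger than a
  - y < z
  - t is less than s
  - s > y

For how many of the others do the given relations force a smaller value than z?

From z the given relations immediately reach m, v, y, s.
From those, t, a — 6 in total.
Nothing else is reachable below z; 6 in all.

6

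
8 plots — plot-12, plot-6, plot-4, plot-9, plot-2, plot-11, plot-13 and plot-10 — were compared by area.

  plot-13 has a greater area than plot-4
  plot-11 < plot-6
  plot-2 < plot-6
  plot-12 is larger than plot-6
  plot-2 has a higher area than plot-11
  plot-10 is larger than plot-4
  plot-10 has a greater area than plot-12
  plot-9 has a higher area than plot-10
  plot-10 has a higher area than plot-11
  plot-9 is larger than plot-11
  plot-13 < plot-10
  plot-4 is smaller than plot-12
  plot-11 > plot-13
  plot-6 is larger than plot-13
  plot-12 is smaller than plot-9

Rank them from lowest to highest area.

plot-4 < plot-13 < plot-11 < plot-2 < plot-6 < plot-12 < plot-10 < plot-9

Each adjacent pair is fixed by a given relation: plot-4 < plot-13; plot-13 < plot-11; plot-11 < plot-2; plot-2 < plot-6; plot-6 < plot-12; plot-12 < plot-10; plot-10 < plot-9. Chaining them end to end gives the full order.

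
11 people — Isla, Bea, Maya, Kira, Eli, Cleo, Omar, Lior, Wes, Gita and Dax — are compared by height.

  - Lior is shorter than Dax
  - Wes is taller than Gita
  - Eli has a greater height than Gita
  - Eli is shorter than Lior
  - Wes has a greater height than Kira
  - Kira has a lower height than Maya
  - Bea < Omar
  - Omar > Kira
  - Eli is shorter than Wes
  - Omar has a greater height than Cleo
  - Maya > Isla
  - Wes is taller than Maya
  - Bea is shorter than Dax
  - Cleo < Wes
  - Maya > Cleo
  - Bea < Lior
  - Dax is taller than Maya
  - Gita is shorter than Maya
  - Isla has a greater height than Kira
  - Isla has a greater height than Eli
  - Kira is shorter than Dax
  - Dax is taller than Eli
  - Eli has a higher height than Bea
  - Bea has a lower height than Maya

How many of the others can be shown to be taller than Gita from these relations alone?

6

From Gita the given relations immediately reach Eli, Maya, Wes.
From those, Isla, Lior, Dax — 6 in total.
No other element is forced above Gita by the given relations, so the count is 6.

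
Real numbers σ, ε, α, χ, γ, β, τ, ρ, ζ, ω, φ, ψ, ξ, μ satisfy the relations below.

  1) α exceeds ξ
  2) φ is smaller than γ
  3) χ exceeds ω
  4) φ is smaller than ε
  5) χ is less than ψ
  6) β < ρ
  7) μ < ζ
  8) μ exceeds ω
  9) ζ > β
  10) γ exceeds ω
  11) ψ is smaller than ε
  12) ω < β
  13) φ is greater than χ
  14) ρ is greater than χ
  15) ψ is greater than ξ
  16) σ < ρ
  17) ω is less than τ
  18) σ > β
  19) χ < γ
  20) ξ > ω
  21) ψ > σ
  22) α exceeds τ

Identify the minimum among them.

ω

τ is not least since ω < τ; β is not least since ω < β; χ is not least since ω < χ; φ is not least since χ < φ; σ is not least since β < σ; γ is not least since φ < γ; ξ is not least since ω < ξ; μ is not least since ω < μ; ρ is not least since χ < ρ; α is not least since ξ < α; ζ is not least since β < ζ; ψ is not least since χ < ψ; ε is not least since ψ < ε.
Only ω has nothing below it, so ω is the minimum.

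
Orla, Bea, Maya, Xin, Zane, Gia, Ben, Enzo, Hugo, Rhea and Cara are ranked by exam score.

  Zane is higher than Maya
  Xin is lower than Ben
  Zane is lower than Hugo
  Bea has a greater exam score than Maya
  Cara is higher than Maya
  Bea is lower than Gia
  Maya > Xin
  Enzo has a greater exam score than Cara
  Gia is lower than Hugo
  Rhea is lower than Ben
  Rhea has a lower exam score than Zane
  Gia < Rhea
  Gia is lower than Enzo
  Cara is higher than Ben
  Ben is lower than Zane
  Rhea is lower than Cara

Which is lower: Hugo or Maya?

Chaining the given relations: Maya < Bea < Gia < Rhea < Ben < Zane < Hugo.
So Maya < Hugo; Maya is the lower of the two.

Maya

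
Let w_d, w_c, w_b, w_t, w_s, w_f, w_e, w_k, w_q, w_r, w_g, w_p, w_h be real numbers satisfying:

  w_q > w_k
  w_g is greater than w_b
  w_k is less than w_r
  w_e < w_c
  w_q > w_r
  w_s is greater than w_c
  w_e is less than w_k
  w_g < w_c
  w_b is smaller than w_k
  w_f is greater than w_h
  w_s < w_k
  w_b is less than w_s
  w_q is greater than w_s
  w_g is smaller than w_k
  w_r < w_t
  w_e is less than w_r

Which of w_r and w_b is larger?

w_r

The relevant relations are w_b < w_g; w_g < w_c; w_c < w_s; w_s < w_k; w_k < w_r.
Chaining these gives w_b < w_g < w_c < w_s < w_k < w_r.
So w_b < w_r; w_r is the larger of the two.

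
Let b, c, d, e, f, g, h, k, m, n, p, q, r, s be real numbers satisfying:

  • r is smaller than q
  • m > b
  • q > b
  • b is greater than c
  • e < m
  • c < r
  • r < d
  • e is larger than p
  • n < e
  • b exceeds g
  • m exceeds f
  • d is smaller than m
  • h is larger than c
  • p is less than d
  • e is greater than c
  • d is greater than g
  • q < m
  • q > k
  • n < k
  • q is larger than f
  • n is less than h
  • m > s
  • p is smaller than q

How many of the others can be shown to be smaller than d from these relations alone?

The elements the relations force below d are p, g, c, r — no chain reaches any other.
That is 4.

4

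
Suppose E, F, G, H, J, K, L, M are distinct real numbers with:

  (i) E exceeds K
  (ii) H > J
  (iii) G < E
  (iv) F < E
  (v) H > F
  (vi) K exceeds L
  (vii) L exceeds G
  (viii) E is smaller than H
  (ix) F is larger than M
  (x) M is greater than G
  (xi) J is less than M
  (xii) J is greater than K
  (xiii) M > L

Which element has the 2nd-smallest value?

The consecutive relations fix a unique order: G < L < K < J < M < F < E < H.
Counting 2 from the smallest end gives L.

L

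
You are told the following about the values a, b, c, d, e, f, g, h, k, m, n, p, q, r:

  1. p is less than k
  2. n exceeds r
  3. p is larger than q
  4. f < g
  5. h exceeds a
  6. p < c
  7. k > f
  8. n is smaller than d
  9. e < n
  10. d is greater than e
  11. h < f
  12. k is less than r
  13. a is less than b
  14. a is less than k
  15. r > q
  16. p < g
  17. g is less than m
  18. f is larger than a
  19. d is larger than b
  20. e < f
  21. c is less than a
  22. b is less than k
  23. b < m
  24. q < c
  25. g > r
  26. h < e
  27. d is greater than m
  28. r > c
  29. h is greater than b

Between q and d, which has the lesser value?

Chaining the given relations: q < p < c < a < b < h < e < f < k < r < g < m < d.
So q < d; q is the smaller of the two.

q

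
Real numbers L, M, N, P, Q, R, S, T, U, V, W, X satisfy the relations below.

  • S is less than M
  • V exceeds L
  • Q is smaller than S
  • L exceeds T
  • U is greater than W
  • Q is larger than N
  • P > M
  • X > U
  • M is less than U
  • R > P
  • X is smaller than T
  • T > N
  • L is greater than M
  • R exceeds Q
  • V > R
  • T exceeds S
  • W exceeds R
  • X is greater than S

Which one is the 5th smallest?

Chaining the given pairs: N < Q < S < M < P < R < W < U < X < T < L < V.
Counting 5 from the smallest end gives P.

P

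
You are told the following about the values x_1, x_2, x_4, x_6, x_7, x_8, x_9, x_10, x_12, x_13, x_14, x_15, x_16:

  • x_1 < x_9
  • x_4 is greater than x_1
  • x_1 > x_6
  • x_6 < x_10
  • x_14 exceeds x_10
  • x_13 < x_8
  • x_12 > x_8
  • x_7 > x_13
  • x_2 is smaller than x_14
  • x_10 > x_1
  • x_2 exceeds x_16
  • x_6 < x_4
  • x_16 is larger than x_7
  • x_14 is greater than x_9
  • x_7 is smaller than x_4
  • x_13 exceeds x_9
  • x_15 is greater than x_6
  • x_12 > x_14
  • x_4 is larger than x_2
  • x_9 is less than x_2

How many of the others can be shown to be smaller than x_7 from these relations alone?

4

Directly below x_7: x_13.
One step further: x_9 (2 so far).
One step further: x_1 (3 so far).
One step further: x_6 (4 so far).
Nothing else is reachable below x_7; 4 in all.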